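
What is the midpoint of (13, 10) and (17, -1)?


Midpoint = ((13+17)/2, (10+-1)/2) = (15, 4.5)

(15, 4.5)


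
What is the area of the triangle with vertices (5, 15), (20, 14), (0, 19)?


Area = |x1(y2-y3) + x2(y3-y1) + x3(y1-y2)| / 2
= |5*(14-19) + 20*(19-15) + 0*(15-14)| / 2
= 27.5

27.5


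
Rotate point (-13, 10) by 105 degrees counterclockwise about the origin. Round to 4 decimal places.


x' = -13*cos(105) - 10*sin(105) = -6.2946
y' = -13*sin(105) + 10*cos(105) = -15.1452

(-6.2946, -15.1452)


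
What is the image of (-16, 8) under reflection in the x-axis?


Reflection across x-axis: (x, y) -> (x, -y)
(-16, 8) -> (-16, -8)

(-16, -8)


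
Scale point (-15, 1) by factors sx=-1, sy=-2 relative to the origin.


Scaling: (x*sx, y*sy) = (-15*-1, 1*-2) = (15, -2)

(15, -2)


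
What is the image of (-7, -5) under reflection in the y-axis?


Reflection across y-axis: (x, y) -> (-x, y)
(-7, -5) -> (7, -5)

(7, -5)


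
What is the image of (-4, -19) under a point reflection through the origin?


Reflection through origin: (x, y) -> (-x, -y)
(-4, -19) -> (4, 19)

(4, 19)


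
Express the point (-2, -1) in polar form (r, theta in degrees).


r = sqrt((-2)^2 + (-1)^2) = 2.2361
theta = atan2(-1, -2) = 206.5651 degrees

r = 2.2361, theta = 206.5651 degrees


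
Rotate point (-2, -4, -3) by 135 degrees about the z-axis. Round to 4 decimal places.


x' = -2*cos(135) - -4*sin(135) = 4.2426
y' = -2*sin(135) + -4*cos(135) = 1.4142
z' = -3

(4.2426, 1.4142, -3)


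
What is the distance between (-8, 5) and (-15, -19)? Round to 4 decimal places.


d = sqrt((-15--8)^2 + (-19-5)^2) = 25

25


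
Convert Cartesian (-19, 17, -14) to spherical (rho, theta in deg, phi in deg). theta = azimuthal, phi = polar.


rho = sqrt((-19)^2 + 17^2 + (-14)^2) = 29.0861
theta = atan2(17, -19) = 138.1798 deg
phi = acos(-14/29.0861) = 118.7723 deg

rho = 29.0861, theta = 138.1798 deg, phi = 118.7723 deg


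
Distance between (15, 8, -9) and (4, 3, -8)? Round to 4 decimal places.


d = sqrt((4-15)^2 + (3-8)^2 + (-8--9)^2) = 12.1244

12.1244


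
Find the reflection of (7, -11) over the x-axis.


Reflection across x-axis: (x, y) -> (x, -y)
(7, -11) -> (7, 11)

(7, 11)


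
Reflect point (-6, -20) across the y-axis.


Reflection across y-axis: (x, y) -> (-x, y)
(-6, -20) -> (6, -20)

(6, -20)


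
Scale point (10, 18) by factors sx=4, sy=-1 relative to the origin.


Scaling: (x*sx, y*sy) = (10*4, 18*-1) = (40, -18)

(40, -18)


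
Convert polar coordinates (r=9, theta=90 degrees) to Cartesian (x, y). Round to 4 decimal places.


x = 9 * cos(90) = 0
y = 9 * sin(90) = 9

(0, 9)


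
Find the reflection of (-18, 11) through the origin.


Reflection through origin: (x, y) -> (-x, -y)
(-18, 11) -> (18, -11)

(18, -11)


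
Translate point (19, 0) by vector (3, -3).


Translation: (x+dx, y+dy) = (19+3, 0+-3) = (22, -3)

(22, -3)


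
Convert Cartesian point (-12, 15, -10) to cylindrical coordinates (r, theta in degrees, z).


r = sqrt((-12)^2 + 15^2) = 19.2094
theta = atan2(15, -12) = 128.6598 deg
z = -10

r = 19.2094, theta = 128.6598 deg, z = -10


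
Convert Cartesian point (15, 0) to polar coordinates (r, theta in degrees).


r = sqrt(15^2 + 0^2) = 15
theta = atan2(0, 15) = 0 degrees

r = 15, theta = 0 degrees


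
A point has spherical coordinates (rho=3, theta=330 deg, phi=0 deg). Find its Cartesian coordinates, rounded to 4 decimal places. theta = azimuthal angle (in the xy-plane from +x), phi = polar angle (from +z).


x = 3 * sin(0) * cos(330) = 0
y = 3 * sin(0) * sin(330) = 0
z = 3 * cos(0) = 3

(0, 0, 3)


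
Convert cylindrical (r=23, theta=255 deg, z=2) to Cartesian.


x = 23 * cos(255) = -5.9528
y = 23 * sin(255) = -22.2163
z = 2

(-5.9528, -22.2163, 2)


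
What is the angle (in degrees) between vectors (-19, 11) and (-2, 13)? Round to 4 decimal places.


dot = -19*-2 + 11*13 = 181
|u| = 21.9545, |v| = 13.1529
cos(angle) = 0.6268
angle = 51.1853 degrees

51.1853 degrees


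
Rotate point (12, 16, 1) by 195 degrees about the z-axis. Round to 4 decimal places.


x' = 12*cos(195) - 16*sin(195) = -7.45
y' = 12*sin(195) + 16*cos(195) = -18.5606
z' = 1

(-7.45, -18.5606, 1)


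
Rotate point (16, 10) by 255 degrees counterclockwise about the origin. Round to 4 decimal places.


x' = 16*cos(255) - 10*sin(255) = 5.5182
y' = 16*sin(255) + 10*cos(255) = -18.043

(5.5182, -18.043)


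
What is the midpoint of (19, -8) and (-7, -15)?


Midpoint = ((19+-7)/2, (-8+-15)/2) = (6, -11.5)

(6, -11.5)


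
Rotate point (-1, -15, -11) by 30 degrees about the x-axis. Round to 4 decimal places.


x' = -1
y' = -15*cos(30) - -11*sin(30) = -7.4904
z' = -15*sin(30) + -11*cos(30) = -17.0263

(-1, -7.4904, -17.0263)


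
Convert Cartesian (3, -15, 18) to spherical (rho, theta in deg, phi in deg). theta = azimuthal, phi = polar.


rho = sqrt(3^2 + (-15)^2 + 18^2) = 23.622
theta = atan2(-15, 3) = 281.3099 deg
phi = acos(18/23.622) = 40.3591 deg

rho = 23.622, theta = 281.3099 deg, phi = 40.3591 deg


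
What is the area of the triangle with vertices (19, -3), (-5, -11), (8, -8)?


Area = |x1(y2-y3) + x2(y3-y1) + x3(y1-y2)| / 2
= |19*(-11--8) + -5*(-8--3) + 8*(-3--11)| / 2
= 16

16


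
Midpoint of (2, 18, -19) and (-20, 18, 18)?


Midpoint = ((2+-20)/2, (18+18)/2, (-19+18)/2) = (-9, 18, -0.5)

(-9, 18, -0.5)


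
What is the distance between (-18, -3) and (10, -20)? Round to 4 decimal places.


d = sqrt((10--18)^2 + (-20--3)^2) = 32.7567

32.7567


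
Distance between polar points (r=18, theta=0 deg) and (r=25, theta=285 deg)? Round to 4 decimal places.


d = sqrt(r1^2 + r2^2 - 2*r1*r2*cos(t2-t1))
d = sqrt(18^2 + 25^2 - 2*18*25*cos(285-0)) = 26.7594

26.7594


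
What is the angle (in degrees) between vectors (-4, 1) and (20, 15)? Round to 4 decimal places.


dot = -4*20 + 1*15 = -65
|u| = 4.1231, |v| = 25
cos(angle) = -0.6306
angle = 129.0939 degrees

129.0939 degrees


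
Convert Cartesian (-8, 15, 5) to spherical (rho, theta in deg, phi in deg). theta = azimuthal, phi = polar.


rho = sqrt((-8)^2 + 15^2 + 5^2) = 17.72
theta = atan2(15, -8) = 118.0725 deg
phi = acos(5/17.72) = 73.6105 deg

rho = 17.72, theta = 118.0725 deg, phi = 73.6105 deg


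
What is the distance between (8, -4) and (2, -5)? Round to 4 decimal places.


d = sqrt((2-8)^2 + (-5--4)^2) = 6.0828

6.0828


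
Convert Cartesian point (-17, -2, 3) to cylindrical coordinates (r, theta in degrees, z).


r = sqrt((-17)^2 + (-2)^2) = 17.1172
theta = atan2(-2, -17) = 186.7098 deg
z = 3

r = 17.1172, theta = 186.7098 deg, z = 3


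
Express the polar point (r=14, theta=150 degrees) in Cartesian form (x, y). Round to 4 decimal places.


x = 14 * cos(150) = -12.1244
y = 14 * sin(150) = 7

(-12.1244, 7)


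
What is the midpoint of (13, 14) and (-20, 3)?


Midpoint = ((13+-20)/2, (14+3)/2) = (-3.5, 8.5)

(-3.5, 8.5)


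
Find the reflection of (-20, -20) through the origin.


Reflection through origin: (x, y) -> (-x, -y)
(-20, -20) -> (20, 20)

(20, 20)


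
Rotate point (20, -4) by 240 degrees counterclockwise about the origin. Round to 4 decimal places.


x' = 20*cos(240) - -4*sin(240) = -13.4641
y' = 20*sin(240) + -4*cos(240) = -15.3205

(-13.4641, -15.3205)


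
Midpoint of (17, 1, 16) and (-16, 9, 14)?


Midpoint = ((17+-16)/2, (1+9)/2, (16+14)/2) = (0.5, 5, 15)

(0.5, 5, 15)


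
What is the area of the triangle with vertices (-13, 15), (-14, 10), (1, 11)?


Area = |x1(y2-y3) + x2(y3-y1) + x3(y1-y2)| / 2
= |-13*(10-11) + -14*(11-15) + 1*(15-10)| / 2
= 37

37


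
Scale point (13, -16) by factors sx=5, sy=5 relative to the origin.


Scaling: (x*sx, y*sy) = (13*5, -16*5) = (65, -80)

(65, -80)


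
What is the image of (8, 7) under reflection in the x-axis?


Reflection across x-axis: (x, y) -> (x, -y)
(8, 7) -> (8, -7)

(8, -7)


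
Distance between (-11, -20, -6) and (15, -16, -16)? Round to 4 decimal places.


d = sqrt((15--11)^2 + (-16--20)^2 + (-16--6)^2) = 28.1425

28.1425


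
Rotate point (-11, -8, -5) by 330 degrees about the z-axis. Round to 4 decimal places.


x' = -11*cos(330) - -8*sin(330) = -13.5263
y' = -11*sin(330) + -8*cos(330) = -1.4282
z' = -5

(-13.5263, -1.4282, -5)


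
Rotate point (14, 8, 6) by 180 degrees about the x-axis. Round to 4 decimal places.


x' = 14
y' = 8*cos(180) - 6*sin(180) = -8
z' = 8*sin(180) + 6*cos(180) = -6

(14, -8, -6)


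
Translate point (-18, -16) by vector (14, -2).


Translation: (x+dx, y+dy) = (-18+14, -16+-2) = (-4, -18)

(-4, -18)


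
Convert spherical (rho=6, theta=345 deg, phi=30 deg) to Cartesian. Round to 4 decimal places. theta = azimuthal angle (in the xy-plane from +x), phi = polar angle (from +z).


x = 6 * sin(30) * cos(345) = 2.8978
y = 6 * sin(30) * sin(345) = -0.7765
z = 6 * cos(30) = 5.1962

(2.8978, -0.7765, 5.1962)


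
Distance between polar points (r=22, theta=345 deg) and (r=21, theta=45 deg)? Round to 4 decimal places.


d = sqrt(r1^2 + r2^2 - 2*r1*r2*cos(t2-t1))
d = sqrt(22^2 + 21^2 - 2*22*21*cos(45-345)) = 21.5174

21.5174


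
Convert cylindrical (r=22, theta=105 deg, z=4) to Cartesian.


x = 22 * cos(105) = -5.694
y = 22 * sin(105) = 21.2504
z = 4

(-5.694, 21.2504, 4)


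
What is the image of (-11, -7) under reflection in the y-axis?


Reflection across y-axis: (x, y) -> (-x, y)
(-11, -7) -> (11, -7)

(11, -7)


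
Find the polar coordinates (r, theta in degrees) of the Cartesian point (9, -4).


r = sqrt(9^2 + (-4)^2) = 9.8489
theta = atan2(-4, 9) = 336.0375 degrees

r = 9.8489, theta = 336.0375 degrees


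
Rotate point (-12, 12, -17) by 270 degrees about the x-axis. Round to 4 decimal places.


x' = -12
y' = 12*cos(270) - -17*sin(270) = -17
z' = 12*sin(270) + -17*cos(270) = -12

(-12, -17, -12)


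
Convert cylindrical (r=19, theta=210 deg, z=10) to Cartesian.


x = 19 * cos(210) = -16.4545
y = 19 * sin(210) = -9.5
z = 10

(-16.4545, -9.5, 10)


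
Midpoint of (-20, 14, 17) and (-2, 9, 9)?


Midpoint = ((-20+-2)/2, (14+9)/2, (17+9)/2) = (-11, 11.5, 13)

(-11, 11.5, 13)


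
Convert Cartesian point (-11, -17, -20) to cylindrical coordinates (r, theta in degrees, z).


r = sqrt((-11)^2 + (-17)^2) = 20.2485
theta = atan2(-17, -11) = 237.0948 deg
z = -20

r = 20.2485, theta = 237.0948 deg, z = -20


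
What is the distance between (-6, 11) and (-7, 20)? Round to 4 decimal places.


d = sqrt((-7--6)^2 + (20-11)^2) = 9.0554

9.0554


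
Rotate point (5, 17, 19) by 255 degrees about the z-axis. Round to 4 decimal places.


x' = 5*cos(255) - 17*sin(255) = 15.1266
y' = 5*sin(255) + 17*cos(255) = -9.2296
z' = 19

(15.1266, -9.2296, 19)


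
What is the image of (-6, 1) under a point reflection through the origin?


Reflection through origin: (x, y) -> (-x, -y)
(-6, 1) -> (6, -1)

(6, -1)


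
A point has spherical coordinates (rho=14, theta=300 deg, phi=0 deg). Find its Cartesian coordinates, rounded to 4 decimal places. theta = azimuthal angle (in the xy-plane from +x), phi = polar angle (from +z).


x = 14 * sin(0) * cos(300) = 0
y = 14 * sin(0) * sin(300) = 0
z = 14 * cos(0) = 14

(0, 0, 14)


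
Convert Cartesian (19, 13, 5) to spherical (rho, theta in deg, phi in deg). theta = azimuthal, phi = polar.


rho = sqrt(19^2 + 13^2 + 5^2) = 23.5584
theta = atan2(13, 19) = 34.3803 deg
phi = acos(5/23.5584) = 77.7465 deg

rho = 23.5584, theta = 34.3803 deg, phi = 77.7465 deg


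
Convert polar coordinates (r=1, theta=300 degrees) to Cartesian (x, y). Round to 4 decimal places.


x = 1 * cos(300) = 0.5
y = 1 * sin(300) = -0.866

(0.5, -0.866)


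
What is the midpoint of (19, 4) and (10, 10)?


Midpoint = ((19+10)/2, (4+10)/2) = (14.5, 7)

(14.5, 7)


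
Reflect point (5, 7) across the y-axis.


Reflection across y-axis: (x, y) -> (-x, y)
(5, 7) -> (-5, 7)

(-5, 7)


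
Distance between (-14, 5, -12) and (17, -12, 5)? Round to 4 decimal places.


d = sqrt((17--14)^2 + (-12-5)^2 + (5--12)^2) = 39.2301

39.2301


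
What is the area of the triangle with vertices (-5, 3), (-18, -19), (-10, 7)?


Area = |x1(y2-y3) + x2(y3-y1) + x3(y1-y2)| / 2
= |-5*(-19-7) + -18*(7-3) + -10*(3--19)| / 2
= 81

81


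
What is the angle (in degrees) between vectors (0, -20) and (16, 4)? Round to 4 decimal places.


dot = 0*16 + -20*4 = -80
|u| = 20, |v| = 16.4924
cos(angle) = -0.2425
angle = 104.0362 degrees

104.0362 degrees


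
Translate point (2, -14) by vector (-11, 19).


Translation: (x+dx, y+dy) = (2+-11, -14+19) = (-9, 5)

(-9, 5)


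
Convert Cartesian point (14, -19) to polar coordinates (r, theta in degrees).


r = sqrt(14^2 + (-19)^2) = 23.6008
theta = atan2(-19, 14) = 306.3844 degrees

r = 23.6008, theta = 306.3844 degrees


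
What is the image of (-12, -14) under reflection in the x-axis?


Reflection across x-axis: (x, y) -> (x, -y)
(-12, -14) -> (-12, 14)

(-12, 14)


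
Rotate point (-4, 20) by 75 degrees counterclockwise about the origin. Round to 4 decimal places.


x' = -4*cos(75) - 20*sin(75) = -20.3538
y' = -4*sin(75) + 20*cos(75) = 1.3127

(-20.3538, 1.3127)


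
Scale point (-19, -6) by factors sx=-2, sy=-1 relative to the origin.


Scaling: (x*sx, y*sy) = (-19*-2, -6*-1) = (38, 6)

(38, 6)


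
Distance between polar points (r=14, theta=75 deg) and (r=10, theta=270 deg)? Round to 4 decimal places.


d = sqrt(r1^2 + r2^2 - 2*r1*r2*cos(t2-t1))
d = sqrt(14^2 + 10^2 - 2*14*10*cos(270-75)) = 23.8004

23.8004


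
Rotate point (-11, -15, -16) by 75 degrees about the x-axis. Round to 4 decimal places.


x' = -11
y' = -15*cos(75) - -16*sin(75) = 11.5725
z' = -15*sin(75) + -16*cos(75) = -18.63

(-11, 11.5725, -18.63)


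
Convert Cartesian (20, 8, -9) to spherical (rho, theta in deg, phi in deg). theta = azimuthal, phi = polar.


rho = sqrt(20^2 + 8^2 + (-9)^2) = 23.3452
theta = atan2(8, 20) = 21.8014 deg
phi = acos(-9/23.3452) = 112.6759 deg

rho = 23.3452, theta = 21.8014 deg, phi = 112.6759 deg


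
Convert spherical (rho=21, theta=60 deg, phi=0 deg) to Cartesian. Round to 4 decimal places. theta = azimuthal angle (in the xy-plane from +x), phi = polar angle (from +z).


x = 21 * sin(0) * cos(60) = 0
y = 21 * sin(0) * sin(60) = 0
z = 21 * cos(0) = 21

(0, 0, 21)


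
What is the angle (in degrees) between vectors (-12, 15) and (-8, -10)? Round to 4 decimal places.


dot = -12*-8 + 15*-10 = -54
|u| = 19.2094, |v| = 12.8062
cos(angle) = -0.2195
angle = 102.6804 degrees

102.6804 degrees


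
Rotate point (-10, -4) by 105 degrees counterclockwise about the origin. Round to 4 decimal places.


x' = -10*cos(105) - -4*sin(105) = 6.4519
y' = -10*sin(105) + -4*cos(105) = -8.624

(6.4519, -8.624)


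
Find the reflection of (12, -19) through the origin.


Reflection through origin: (x, y) -> (-x, -y)
(12, -19) -> (-12, 19)

(-12, 19)


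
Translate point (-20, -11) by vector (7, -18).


Translation: (x+dx, y+dy) = (-20+7, -11+-18) = (-13, -29)

(-13, -29)


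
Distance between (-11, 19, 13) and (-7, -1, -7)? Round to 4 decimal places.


d = sqrt((-7--11)^2 + (-1-19)^2 + (-7-13)^2) = 28.5657

28.5657


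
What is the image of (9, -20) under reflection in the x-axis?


Reflection across x-axis: (x, y) -> (x, -y)
(9, -20) -> (9, 20)

(9, 20)


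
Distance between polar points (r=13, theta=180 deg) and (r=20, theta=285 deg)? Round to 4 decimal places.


d = sqrt(r1^2 + r2^2 - 2*r1*r2*cos(t2-t1))
d = sqrt(13^2 + 20^2 - 2*13*20*cos(285-180)) = 26.5252

26.5252


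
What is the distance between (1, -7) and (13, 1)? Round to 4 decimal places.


d = sqrt((13-1)^2 + (1--7)^2) = 14.4222

14.4222


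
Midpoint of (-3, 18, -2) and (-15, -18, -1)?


Midpoint = ((-3+-15)/2, (18+-18)/2, (-2+-1)/2) = (-9, 0, -1.5)

(-9, 0, -1.5)


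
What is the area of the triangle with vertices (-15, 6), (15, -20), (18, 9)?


Area = |x1(y2-y3) + x2(y3-y1) + x3(y1-y2)| / 2
= |-15*(-20-9) + 15*(9-6) + 18*(6--20)| / 2
= 474

474


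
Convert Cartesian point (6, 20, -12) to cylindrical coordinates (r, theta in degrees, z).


r = sqrt(6^2 + 20^2) = 20.8806
theta = atan2(20, 6) = 73.3008 deg
z = -12

r = 20.8806, theta = 73.3008 deg, z = -12


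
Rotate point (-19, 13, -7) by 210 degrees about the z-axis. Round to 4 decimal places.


x' = -19*cos(210) - 13*sin(210) = 22.9545
y' = -19*sin(210) + 13*cos(210) = -1.7583
z' = -7

(22.9545, -1.7583, -7)


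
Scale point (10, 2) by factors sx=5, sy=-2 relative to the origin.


Scaling: (x*sx, y*sy) = (10*5, 2*-2) = (50, -4)

(50, -4)


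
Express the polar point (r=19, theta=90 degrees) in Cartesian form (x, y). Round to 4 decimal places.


x = 19 * cos(90) = 0
y = 19 * sin(90) = 19

(0, 19)


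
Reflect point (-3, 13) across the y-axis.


Reflection across y-axis: (x, y) -> (-x, y)
(-3, 13) -> (3, 13)

(3, 13)


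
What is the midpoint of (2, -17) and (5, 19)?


Midpoint = ((2+5)/2, (-17+19)/2) = (3.5, 1)

(3.5, 1)


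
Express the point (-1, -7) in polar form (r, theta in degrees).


r = sqrt((-1)^2 + (-7)^2) = 7.0711
theta = atan2(-7, -1) = 261.8699 degrees

r = 7.0711, theta = 261.8699 degrees


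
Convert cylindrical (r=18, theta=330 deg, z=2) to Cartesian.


x = 18 * cos(330) = 15.5885
y = 18 * sin(330) = -9
z = 2

(15.5885, -9, 2)


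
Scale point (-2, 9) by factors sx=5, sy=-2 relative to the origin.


Scaling: (x*sx, y*sy) = (-2*5, 9*-2) = (-10, -18)

(-10, -18)


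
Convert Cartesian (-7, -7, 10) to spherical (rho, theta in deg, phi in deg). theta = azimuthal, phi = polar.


rho = sqrt((-7)^2 + (-7)^2 + 10^2) = 14.0712
theta = atan2(-7, -7) = 225 deg
phi = acos(10/14.0712) = 44.7106 deg

rho = 14.0712, theta = 225 deg, phi = 44.7106 deg


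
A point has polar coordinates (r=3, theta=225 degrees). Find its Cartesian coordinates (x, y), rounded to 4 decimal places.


x = 3 * cos(225) = -2.1213
y = 3 * sin(225) = -2.1213

(-2.1213, -2.1213)


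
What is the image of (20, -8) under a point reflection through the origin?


Reflection through origin: (x, y) -> (-x, -y)
(20, -8) -> (-20, 8)

(-20, 8)


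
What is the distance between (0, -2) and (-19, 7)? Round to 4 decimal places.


d = sqrt((-19-0)^2 + (7--2)^2) = 21.0238

21.0238


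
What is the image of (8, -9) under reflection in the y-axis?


Reflection across y-axis: (x, y) -> (-x, y)
(8, -9) -> (-8, -9)

(-8, -9)


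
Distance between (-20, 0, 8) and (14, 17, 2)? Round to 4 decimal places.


d = sqrt((14--20)^2 + (17-0)^2 + (2-8)^2) = 38.4838

38.4838


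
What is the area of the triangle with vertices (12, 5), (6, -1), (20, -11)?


Area = |x1(y2-y3) + x2(y3-y1) + x3(y1-y2)| / 2
= |12*(-1--11) + 6*(-11-5) + 20*(5--1)| / 2
= 72

72


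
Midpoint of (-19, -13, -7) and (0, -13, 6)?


Midpoint = ((-19+0)/2, (-13+-13)/2, (-7+6)/2) = (-9.5, -13, -0.5)

(-9.5, -13, -0.5)


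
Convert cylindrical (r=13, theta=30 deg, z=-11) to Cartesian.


x = 13 * cos(30) = 11.2583
y = 13 * sin(30) = 6.5
z = -11

(11.2583, 6.5, -11)


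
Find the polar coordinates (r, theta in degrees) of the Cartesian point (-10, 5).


r = sqrt((-10)^2 + 5^2) = 11.1803
theta = atan2(5, -10) = 153.4349 degrees

r = 11.1803, theta = 153.4349 degrees


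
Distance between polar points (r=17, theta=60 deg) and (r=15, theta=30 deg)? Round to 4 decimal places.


d = sqrt(r1^2 + r2^2 - 2*r1*r2*cos(t2-t1))
d = sqrt(17^2 + 15^2 - 2*17*15*cos(30-60)) = 8.5045

8.5045


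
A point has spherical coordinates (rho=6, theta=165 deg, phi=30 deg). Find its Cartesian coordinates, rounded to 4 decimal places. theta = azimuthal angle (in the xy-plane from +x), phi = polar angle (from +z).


x = 6 * sin(30) * cos(165) = -2.8978
y = 6 * sin(30) * sin(165) = 0.7765
z = 6 * cos(30) = 5.1962

(-2.8978, 0.7765, 5.1962)


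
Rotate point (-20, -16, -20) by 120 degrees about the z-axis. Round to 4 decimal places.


x' = -20*cos(120) - -16*sin(120) = 23.8564
y' = -20*sin(120) + -16*cos(120) = -9.3205
z' = -20

(23.8564, -9.3205, -20)


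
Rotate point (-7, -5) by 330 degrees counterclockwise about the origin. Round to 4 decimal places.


x' = -7*cos(330) - -5*sin(330) = -8.5622
y' = -7*sin(330) + -5*cos(330) = -0.8301

(-8.5622, -0.8301)


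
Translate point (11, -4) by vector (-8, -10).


Translation: (x+dx, y+dy) = (11+-8, -4+-10) = (3, -14)

(3, -14)


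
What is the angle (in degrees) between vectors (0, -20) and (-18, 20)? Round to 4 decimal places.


dot = 0*-18 + -20*20 = -400
|u| = 20, |v| = 26.9072
cos(angle) = -0.7433
angle = 138.0128 degrees

138.0128 degrees


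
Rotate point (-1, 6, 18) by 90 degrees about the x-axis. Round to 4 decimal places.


x' = -1
y' = 6*cos(90) - 18*sin(90) = -18
z' = 6*sin(90) + 18*cos(90) = 6

(-1, -18, 6)


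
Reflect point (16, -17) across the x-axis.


Reflection across x-axis: (x, y) -> (x, -y)
(16, -17) -> (16, 17)

(16, 17)


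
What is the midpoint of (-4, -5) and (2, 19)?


Midpoint = ((-4+2)/2, (-5+19)/2) = (-1, 7)

(-1, 7)


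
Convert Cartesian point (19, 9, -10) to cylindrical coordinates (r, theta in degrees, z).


r = sqrt(19^2 + 9^2) = 21.0238
theta = atan2(9, 19) = 25.3462 deg
z = -10

r = 21.0238, theta = 25.3462 deg, z = -10


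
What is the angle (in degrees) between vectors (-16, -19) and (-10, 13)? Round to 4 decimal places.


dot = -16*-10 + -19*13 = -87
|u| = 24.8395, |v| = 16.4012
cos(angle) = -0.2136
angle = 102.3305 degrees

102.3305 degrees


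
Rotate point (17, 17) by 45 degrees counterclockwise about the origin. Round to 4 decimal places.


x' = 17*cos(45) - 17*sin(45) = 0
y' = 17*sin(45) + 17*cos(45) = 24.0416

(0, 24.0416)


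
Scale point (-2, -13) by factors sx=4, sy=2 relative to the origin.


Scaling: (x*sx, y*sy) = (-2*4, -13*2) = (-8, -26)

(-8, -26)


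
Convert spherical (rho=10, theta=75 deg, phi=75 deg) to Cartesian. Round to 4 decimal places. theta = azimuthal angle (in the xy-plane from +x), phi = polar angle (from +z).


x = 10 * sin(75) * cos(75) = 2.5
y = 10 * sin(75) * sin(75) = 9.3301
z = 10 * cos(75) = 2.5882

(2.5, 9.3301, 2.5882)


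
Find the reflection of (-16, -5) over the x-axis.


Reflection across x-axis: (x, y) -> (x, -y)
(-16, -5) -> (-16, 5)

(-16, 5)


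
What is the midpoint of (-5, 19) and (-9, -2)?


Midpoint = ((-5+-9)/2, (19+-2)/2) = (-7, 8.5)

(-7, 8.5)


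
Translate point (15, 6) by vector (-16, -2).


Translation: (x+dx, y+dy) = (15+-16, 6+-2) = (-1, 4)

(-1, 4)


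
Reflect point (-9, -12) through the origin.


Reflection through origin: (x, y) -> (-x, -y)
(-9, -12) -> (9, 12)

(9, 12)


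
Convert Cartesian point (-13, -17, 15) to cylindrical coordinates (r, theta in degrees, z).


r = sqrt((-13)^2 + (-17)^2) = 21.4009
theta = atan2(-17, -13) = 232.5946 deg
z = 15

r = 21.4009, theta = 232.5946 deg, z = 15


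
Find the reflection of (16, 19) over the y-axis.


Reflection across y-axis: (x, y) -> (-x, y)
(16, 19) -> (-16, 19)

(-16, 19)


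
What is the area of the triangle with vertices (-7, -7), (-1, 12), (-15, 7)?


Area = |x1(y2-y3) + x2(y3-y1) + x3(y1-y2)| / 2
= |-7*(12-7) + -1*(7--7) + -15*(-7-12)| / 2
= 118

118


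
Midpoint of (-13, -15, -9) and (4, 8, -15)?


Midpoint = ((-13+4)/2, (-15+8)/2, (-9+-15)/2) = (-4.5, -3.5, -12)

(-4.5, -3.5, -12)


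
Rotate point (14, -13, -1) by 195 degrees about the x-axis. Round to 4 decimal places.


x' = 14
y' = -13*cos(195) - -1*sin(195) = 12.2982
z' = -13*sin(195) + -1*cos(195) = 4.3306

(14, 12.2982, 4.3306)


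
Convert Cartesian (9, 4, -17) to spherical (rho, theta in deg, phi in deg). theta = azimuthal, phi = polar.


rho = sqrt(9^2 + 4^2 + (-17)^2) = 19.6469
theta = atan2(4, 9) = 23.9625 deg
phi = acos(-17/19.6469) = 149.9144 deg

rho = 19.6469, theta = 23.9625 deg, phi = 149.9144 deg


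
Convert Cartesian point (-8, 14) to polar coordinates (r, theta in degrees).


r = sqrt((-8)^2 + 14^2) = 16.1245
theta = atan2(14, -8) = 119.7449 degrees

r = 16.1245, theta = 119.7449 degrees


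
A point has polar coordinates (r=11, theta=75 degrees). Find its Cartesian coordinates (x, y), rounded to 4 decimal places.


x = 11 * cos(75) = 2.847
y = 11 * sin(75) = 10.6252

(2.847, 10.6252)


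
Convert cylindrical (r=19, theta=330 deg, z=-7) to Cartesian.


x = 19 * cos(330) = 16.4545
y = 19 * sin(330) = -9.5
z = -7

(16.4545, -9.5, -7)


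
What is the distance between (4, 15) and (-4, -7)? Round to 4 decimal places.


d = sqrt((-4-4)^2 + (-7-15)^2) = 23.4094

23.4094


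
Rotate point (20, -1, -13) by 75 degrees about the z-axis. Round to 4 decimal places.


x' = 20*cos(75) - -1*sin(75) = 6.1423
y' = 20*sin(75) + -1*cos(75) = 19.0597
z' = -13

(6.1423, 19.0597, -13)


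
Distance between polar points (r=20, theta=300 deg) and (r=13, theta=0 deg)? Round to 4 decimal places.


d = sqrt(r1^2 + r2^2 - 2*r1*r2*cos(t2-t1))
d = sqrt(20^2 + 13^2 - 2*20*13*cos(0-300)) = 17.5784

17.5784


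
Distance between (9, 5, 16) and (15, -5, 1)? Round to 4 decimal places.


d = sqrt((15-9)^2 + (-5-5)^2 + (1-16)^2) = 19

19


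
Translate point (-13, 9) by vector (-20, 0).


Translation: (x+dx, y+dy) = (-13+-20, 9+0) = (-33, 9)

(-33, 9)


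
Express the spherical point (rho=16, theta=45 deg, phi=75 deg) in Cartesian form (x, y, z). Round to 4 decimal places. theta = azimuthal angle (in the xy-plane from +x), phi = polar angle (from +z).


x = 16 * sin(75) * cos(45) = 10.9282
y = 16 * sin(75) * sin(45) = 10.9282
z = 16 * cos(75) = 4.1411

(10.9282, 10.9282, 4.1411)


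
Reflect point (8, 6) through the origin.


Reflection through origin: (x, y) -> (-x, -y)
(8, 6) -> (-8, -6)

(-8, -6)


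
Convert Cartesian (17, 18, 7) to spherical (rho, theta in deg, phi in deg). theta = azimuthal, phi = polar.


rho = sqrt(17^2 + 18^2 + 7^2) = 25.7294
theta = atan2(18, 17) = 46.6366 deg
phi = acos(7/25.7294) = 74.213 deg

rho = 25.7294, theta = 46.6366 deg, phi = 74.213 deg


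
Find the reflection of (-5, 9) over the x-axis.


Reflection across x-axis: (x, y) -> (x, -y)
(-5, 9) -> (-5, -9)

(-5, -9)


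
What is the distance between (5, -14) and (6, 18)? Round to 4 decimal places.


d = sqrt((6-5)^2 + (18--14)^2) = 32.0156

32.0156


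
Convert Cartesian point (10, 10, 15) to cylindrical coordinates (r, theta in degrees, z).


r = sqrt(10^2 + 10^2) = 14.1421
theta = atan2(10, 10) = 45 deg
z = 15

r = 14.1421, theta = 45 deg, z = 15


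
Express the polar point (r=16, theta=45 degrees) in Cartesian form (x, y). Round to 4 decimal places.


x = 16 * cos(45) = 11.3137
y = 16 * sin(45) = 11.3137

(11.3137, 11.3137)


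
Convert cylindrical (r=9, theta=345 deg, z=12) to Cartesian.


x = 9 * cos(345) = 8.6933
y = 9 * sin(345) = -2.3294
z = 12

(8.6933, -2.3294, 12)


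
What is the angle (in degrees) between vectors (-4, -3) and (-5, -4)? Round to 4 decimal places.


dot = -4*-5 + -3*-4 = 32
|u| = 5, |v| = 6.4031
cos(angle) = 0.9995
angle = 1.7899 degrees

1.7899 degrees


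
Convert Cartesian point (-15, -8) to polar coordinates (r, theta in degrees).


r = sqrt((-15)^2 + (-8)^2) = 17
theta = atan2(-8, -15) = 208.0725 degrees

r = 17, theta = 208.0725 degrees


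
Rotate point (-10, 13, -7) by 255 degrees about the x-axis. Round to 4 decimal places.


x' = -10
y' = 13*cos(255) - -7*sin(255) = -10.1261
z' = 13*sin(255) + -7*cos(255) = -10.7453

(-10, -10.1261, -10.7453)


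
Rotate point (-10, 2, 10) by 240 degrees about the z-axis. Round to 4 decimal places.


x' = -10*cos(240) - 2*sin(240) = 6.7321
y' = -10*sin(240) + 2*cos(240) = 7.6603
z' = 10

(6.7321, 7.6603, 10)


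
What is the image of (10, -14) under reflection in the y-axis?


Reflection across y-axis: (x, y) -> (-x, y)
(10, -14) -> (-10, -14)

(-10, -14)


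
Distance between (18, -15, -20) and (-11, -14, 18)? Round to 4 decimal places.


d = sqrt((-11-18)^2 + (-14--15)^2 + (18--20)^2) = 47.8121

47.8121


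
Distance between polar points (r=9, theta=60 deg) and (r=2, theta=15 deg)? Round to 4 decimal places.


d = sqrt(r1^2 + r2^2 - 2*r1*r2*cos(t2-t1))
d = sqrt(9^2 + 2^2 - 2*9*2*cos(15-60)) = 7.7165

7.7165


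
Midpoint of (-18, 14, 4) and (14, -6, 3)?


Midpoint = ((-18+14)/2, (14+-6)/2, (4+3)/2) = (-2, 4, 3.5)

(-2, 4, 3.5)


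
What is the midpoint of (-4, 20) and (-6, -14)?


Midpoint = ((-4+-6)/2, (20+-14)/2) = (-5, 3)

(-5, 3)


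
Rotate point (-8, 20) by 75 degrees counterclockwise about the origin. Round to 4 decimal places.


x' = -8*cos(75) - 20*sin(75) = -21.3891
y' = -8*sin(75) + 20*cos(75) = -2.551

(-21.3891, -2.551)


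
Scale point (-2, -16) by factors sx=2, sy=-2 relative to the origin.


Scaling: (x*sx, y*sy) = (-2*2, -16*-2) = (-4, 32)

(-4, 32)


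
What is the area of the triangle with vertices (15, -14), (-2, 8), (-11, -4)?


Area = |x1(y2-y3) + x2(y3-y1) + x3(y1-y2)| / 2
= |15*(8--4) + -2*(-4--14) + -11*(-14-8)| / 2
= 201

201


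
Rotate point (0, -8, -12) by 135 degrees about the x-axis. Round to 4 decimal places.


x' = 0
y' = -8*cos(135) - -12*sin(135) = 14.1421
z' = -8*sin(135) + -12*cos(135) = 2.8284

(0, 14.1421, 2.8284)


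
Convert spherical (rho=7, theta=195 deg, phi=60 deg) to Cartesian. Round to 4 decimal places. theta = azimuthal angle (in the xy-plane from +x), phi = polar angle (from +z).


x = 7 * sin(60) * cos(195) = -5.8556
y = 7 * sin(60) * sin(195) = -1.569
z = 7 * cos(60) = 3.5

(-5.8556, -1.569, 3.5)


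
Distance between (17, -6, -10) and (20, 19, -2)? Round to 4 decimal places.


d = sqrt((20-17)^2 + (19--6)^2 + (-2--10)^2) = 26.4197

26.4197


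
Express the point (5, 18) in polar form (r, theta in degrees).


r = sqrt(5^2 + 18^2) = 18.6815
theta = atan2(18, 5) = 74.4759 degrees

r = 18.6815, theta = 74.4759 degrees


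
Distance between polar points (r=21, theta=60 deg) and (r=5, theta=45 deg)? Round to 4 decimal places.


d = sqrt(r1^2 + r2^2 - 2*r1*r2*cos(t2-t1))
d = sqrt(21^2 + 5^2 - 2*21*5*cos(45-60)) = 16.2221

16.2221


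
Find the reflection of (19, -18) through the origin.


Reflection through origin: (x, y) -> (-x, -y)
(19, -18) -> (-19, 18)

(-19, 18)


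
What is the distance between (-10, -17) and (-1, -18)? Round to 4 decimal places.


d = sqrt((-1--10)^2 + (-18--17)^2) = 9.0554

9.0554


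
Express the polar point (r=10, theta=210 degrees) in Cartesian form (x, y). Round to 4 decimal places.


x = 10 * cos(210) = -8.6603
y = 10 * sin(210) = -5

(-8.6603, -5)


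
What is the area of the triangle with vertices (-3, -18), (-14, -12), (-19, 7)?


Area = |x1(y2-y3) + x2(y3-y1) + x3(y1-y2)| / 2
= |-3*(-12-7) + -14*(7--18) + -19*(-18--12)| / 2
= 89.5

89.5


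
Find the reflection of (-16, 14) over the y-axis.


Reflection across y-axis: (x, y) -> (-x, y)
(-16, 14) -> (16, 14)

(16, 14)


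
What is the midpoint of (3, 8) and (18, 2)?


Midpoint = ((3+18)/2, (8+2)/2) = (10.5, 5)

(10.5, 5)


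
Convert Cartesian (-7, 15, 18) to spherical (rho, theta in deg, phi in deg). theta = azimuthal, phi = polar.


rho = sqrt((-7)^2 + 15^2 + 18^2) = 24.454
theta = atan2(15, -7) = 115.0169 deg
phi = acos(18/24.454) = 42.6019 deg

rho = 24.454, theta = 115.0169 deg, phi = 42.6019 deg


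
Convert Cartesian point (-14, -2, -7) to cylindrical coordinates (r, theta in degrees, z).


r = sqrt((-14)^2 + (-2)^2) = 14.1421
theta = atan2(-2, -14) = 188.1301 deg
z = -7

r = 14.1421, theta = 188.1301 deg, z = -7


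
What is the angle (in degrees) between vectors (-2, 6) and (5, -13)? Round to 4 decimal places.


dot = -2*5 + 6*-13 = -88
|u| = 6.3246, |v| = 13.9284
cos(angle) = -0.999
angle = 177.3974 degrees

177.3974 degrees


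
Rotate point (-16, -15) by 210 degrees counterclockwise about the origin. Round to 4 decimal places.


x' = -16*cos(210) - -15*sin(210) = 6.3564
y' = -16*sin(210) + -15*cos(210) = 20.9904

(6.3564, 20.9904)


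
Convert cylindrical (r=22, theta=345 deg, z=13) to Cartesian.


x = 22 * cos(345) = 21.2504
y = 22 * sin(345) = -5.694
z = 13

(21.2504, -5.694, 13)


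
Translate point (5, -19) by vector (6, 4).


Translation: (x+dx, y+dy) = (5+6, -19+4) = (11, -15)

(11, -15)


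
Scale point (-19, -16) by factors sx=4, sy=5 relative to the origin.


Scaling: (x*sx, y*sy) = (-19*4, -16*5) = (-76, -80)

(-76, -80)


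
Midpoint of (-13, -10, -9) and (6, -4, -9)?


Midpoint = ((-13+6)/2, (-10+-4)/2, (-9+-9)/2) = (-3.5, -7, -9)

(-3.5, -7, -9)


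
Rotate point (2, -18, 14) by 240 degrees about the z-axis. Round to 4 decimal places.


x' = 2*cos(240) - -18*sin(240) = -16.5885
y' = 2*sin(240) + -18*cos(240) = 7.2679
z' = 14

(-16.5885, 7.2679, 14)


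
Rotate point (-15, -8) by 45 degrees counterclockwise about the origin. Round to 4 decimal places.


x' = -15*cos(45) - -8*sin(45) = -4.9497
y' = -15*sin(45) + -8*cos(45) = -16.2635

(-4.9497, -16.2635)


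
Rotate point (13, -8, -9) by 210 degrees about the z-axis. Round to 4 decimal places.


x' = 13*cos(210) - -8*sin(210) = -15.2583
y' = 13*sin(210) + -8*cos(210) = 0.4282
z' = -9

(-15.2583, 0.4282, -9)


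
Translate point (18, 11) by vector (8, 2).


Translation: (x+dx, y+dy) = (18+8, 11+2) = (26, 13)

(26, 13)


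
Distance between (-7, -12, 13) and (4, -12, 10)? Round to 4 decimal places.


d = sqrt((4--7)^2 + (-12--12)^2 + (10-13)^2) = 11.4018

11.4018


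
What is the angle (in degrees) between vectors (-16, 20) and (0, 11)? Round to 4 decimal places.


dot = -16*0 + 20*11 = 220
|u| = 25.6125, |v| = 11
cos(angle) = 0.7809
angle = 38.6598 degrees

38.6598 degrees


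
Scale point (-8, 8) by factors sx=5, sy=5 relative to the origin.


Scaling: (x*sx, y*sy) = (-8*5, 8*5) = (-40, 40)

(-40, 40)


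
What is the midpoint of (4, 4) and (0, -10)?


Midpoint = ((4+0)/2, (4+-10)/2) = (2, -3)

(2, -3)


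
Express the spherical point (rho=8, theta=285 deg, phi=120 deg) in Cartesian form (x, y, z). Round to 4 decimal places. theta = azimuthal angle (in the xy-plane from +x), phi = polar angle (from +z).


x = 8 * sin(120) * cos(285) = 1.7932
y = 8 * sin(120) * sin(285) = -6.6921
z = 8 * cos(120) = -4

(1.7932, -6.6921, -4)


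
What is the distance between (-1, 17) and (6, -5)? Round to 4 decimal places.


d = sqrt((6--1)^2 + (-5-17)^2) = 23.0868

23.0868


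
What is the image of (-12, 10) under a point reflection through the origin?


Reflection through origin: (x, y) -> (-x, -y)
(-12, 10) -> (12, -10)

(12, -10)


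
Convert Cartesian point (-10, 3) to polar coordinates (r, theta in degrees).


r = sqrt((-10)^2 + 3^2) = 10.4403
theta = atan2(3, -10) = 163.3008 degrees

r = 10.4403, theta = 163.3008 degrees


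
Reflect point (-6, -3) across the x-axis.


Reflection across x-axis: (x, y) -> (x, -y)
(-6, -3) -> (-6, 3)

(-6, 3)


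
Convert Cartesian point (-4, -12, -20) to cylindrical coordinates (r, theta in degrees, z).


r = sqrt((-4)^2 + (-12)^2) = 12.6491
theta = atan2(-12, -4) = 251.5651 deg
z = -20

r = 12.6491, theta = 251.5651 deg, z = -20


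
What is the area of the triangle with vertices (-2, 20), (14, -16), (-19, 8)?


Area = |x1(y2-y3) + x2(y3-y1) + x3(y1-y2)| / 2
= |-2*(-16-8) + 14*(8-20) + -19*(20--16)| / 2
= 402

402


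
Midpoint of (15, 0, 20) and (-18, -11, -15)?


Midpoint = ((15+-18)/2, (0+-11)/2, (20+-15)/2) = (-1.5, -5.5, 2.5)

(-1.5, -5.5, 2.5)


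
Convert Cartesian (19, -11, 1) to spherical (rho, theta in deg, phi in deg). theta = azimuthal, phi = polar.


rho = sqrt(19^2 + (-11)^2 + 1^2) = 21.9773
theta = atan2(-11, 19) = 329.9314 deg
phi = acos(1/21.9773) = 87.3921 deg

rho = 21.9773, theta = 329.9314 deg, phi = 87.3921 deg


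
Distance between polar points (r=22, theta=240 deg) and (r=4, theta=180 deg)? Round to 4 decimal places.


d = sqrt(r1^2 + r2^2 - 2*r1*r2*cos(t2-t1))
d = sqrt(22^2 + 4^2 - 2*22*4*cos(180-240)) = 20.2978

20.2978


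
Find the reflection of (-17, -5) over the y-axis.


Reflection across y-axis: (x, y) -> (-x, y)
(-17, -5) -> (17, -5)

(17, -5)


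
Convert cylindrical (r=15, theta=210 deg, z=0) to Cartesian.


x = 15 * cos(210) = -12.9904
y = 15 * sin(210) = -7.5
z = 0

(-12.9904, -7.5, 0)


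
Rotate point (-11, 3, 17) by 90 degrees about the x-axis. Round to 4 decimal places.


x' = -11
y' = 3*cos(90) - 17*sin(90) = -17
z' = 3*sin(90) + 17*cos(90) = 3

(-11, -17, 3)


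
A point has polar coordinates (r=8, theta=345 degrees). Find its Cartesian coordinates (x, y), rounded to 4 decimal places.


x = 8 * cos(345) = 7.7274
y = 8 * sin(345) = -2.0706

(7.7274, -2.0706)


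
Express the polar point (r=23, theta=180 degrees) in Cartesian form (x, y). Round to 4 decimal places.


x = 23 * cos(180) = -23
y = 23 * sin(180) = 0

(-23, 0)


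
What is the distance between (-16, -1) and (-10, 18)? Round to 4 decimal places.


d = sqrt((-10--16)^2 + (18--1)^2) = 19.9249

19.9249


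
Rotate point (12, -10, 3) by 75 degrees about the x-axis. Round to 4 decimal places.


x' = 12
y' = -10*cos(75) - 3*sin(75) = -5.486
z' = -10*sin(75) + 3*cos(75) = -8.8828

(12, -5.486, -8.8828)


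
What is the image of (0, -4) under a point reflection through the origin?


Reflection through origin: (x, y) -> (-x, -y)
(0, -4) -> (0, 4)

(0, 4)


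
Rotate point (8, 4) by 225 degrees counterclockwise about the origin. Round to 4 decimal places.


x' = 8*cos(225) - 4*sin(225) = -2.8284
y' = 8*sin(225) + 4*cos(225) = -8.4853

(-2.8284, -8.4853)


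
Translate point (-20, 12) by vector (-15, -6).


Translation: (x+dx, y+dy) = (-20+-15, 12+-6) = (-35, 6)

(-35, 6)


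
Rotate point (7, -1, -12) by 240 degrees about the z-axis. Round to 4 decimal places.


x' = 7*cos(240) - -1*sin(240) = -4.366
y' = 7*sin(240) + -1*cos(240) = -5.5622
z' = -12

(-4.366, -5.5622, -12)


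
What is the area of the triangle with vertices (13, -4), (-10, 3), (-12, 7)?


Area = |x1(y2-y3) + x2(y3-y1) + x3(y1-y2)| / 2
= |13*(3-7) + -10*(7--4) + -12*(-4-3)| / 2
= 39

39


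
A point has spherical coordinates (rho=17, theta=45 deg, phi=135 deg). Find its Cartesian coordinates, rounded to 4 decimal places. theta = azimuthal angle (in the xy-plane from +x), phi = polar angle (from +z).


x = 17 * sin(135) * cos(45) = 8.5
y = 17 * sin(135) * sin(45) = 8.5
z = 17 * cos(135) = -12.0208

(8.5, 8.5, -12.0208)


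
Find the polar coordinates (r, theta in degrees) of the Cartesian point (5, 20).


r = sqrt(5^2 + 20^2) = 20.6155
theta = atan2(20, 5) = 75.9638 degrees

r = 20.6155, theta = 75.9638 degrees


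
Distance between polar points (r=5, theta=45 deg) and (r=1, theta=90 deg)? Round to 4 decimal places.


d = sqrt(r1^2 + r2^2 - 2*r1*r2*cos(t2-t1))
d = sqrt(5^2 + 1^2 - 2*5*1*cos(90-45)) = 4.3507

4.3507


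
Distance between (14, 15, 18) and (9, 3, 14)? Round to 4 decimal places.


d = sqrt((9-14)^2 + (3-15)^2 + (14-18)^2) = 13.6015

13.6015


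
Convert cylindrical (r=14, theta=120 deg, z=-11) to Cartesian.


x = 14 * cos(120) = -7
y = 14 * sin(120) = 12.1244
z = -11

(-7, 12.1244, -11)


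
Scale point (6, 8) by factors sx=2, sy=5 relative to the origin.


Scaling: (x*sx, y*sy) = (6*2, 8*5) = (12, 40)

(12, 40)


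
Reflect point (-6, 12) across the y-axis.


Reflection across y-axis: (x, y) -> (-x, y)
(-6, 12) -> (6, 12)

(6, 12)
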